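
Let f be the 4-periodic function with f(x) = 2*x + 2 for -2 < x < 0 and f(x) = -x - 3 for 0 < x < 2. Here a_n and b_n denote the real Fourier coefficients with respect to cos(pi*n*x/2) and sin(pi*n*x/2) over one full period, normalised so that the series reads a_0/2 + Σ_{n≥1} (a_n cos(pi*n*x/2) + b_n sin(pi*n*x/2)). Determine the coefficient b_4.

b_4 = 1/2 ∫_{-2}^{2} f(x) sin(2*pi*x) dx.
Split the integral at the breakpoints.
Integrating by parts (boundary term plus one more integral), an antiderivative of (2*x + 2) sin(2*pi*x) is -x*cos(2*pi*x)/pi + sin(2*pi*x)/(2*pi**2) - cos(2*pi*x)/pi; evaluating from -2 to 0: ∫_{-2}^{0} (2*x + 2) sin(2*pi*x) dx = (-1/pi) - (1/pi) = -2/pi.
Integrating by parts (boundary term plus one more integral), an antiderivative of (-x - 3) sin(2*pi*x) is x*cos(2*pi*x)/(2*pi) - sin(2*pi*x)/(4*pi**2) + 3*cos(2*pi*x)/(2*pi); evaluating from 0 to 2: ∫_{0}^{2} (-x - 3) sin(2*pi*x) dx = (5/(2*pi)) - (3/(2*pi)) = 1/pi.
Summing the pieces and multiplying by (1/2) gives b_4 = -1/(2*pi).

-1/(2*pi)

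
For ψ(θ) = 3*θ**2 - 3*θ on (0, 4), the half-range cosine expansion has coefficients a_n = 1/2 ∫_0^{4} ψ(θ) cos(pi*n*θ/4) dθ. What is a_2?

a_2 = 1/2 ∫_0^{4} (3*θ**2 - 3*θ) cos(pi*θ/2) dθ.
Integrating by parts twice (tabular method), an antiderivative of (3*θ**2 - 3*θ) cos(pi*θ/2) is 6*θ**2*sin(pi*θ/2)/pi - 6*θ*sin(pi*θ/2)/pi + 24*θ*cos(pi*θ/2)/pi**2 - 48*sin(pi*θ/2)/pi**3 - 12*cos(pi*θ/2)/pi**2; evaluating from 0 to 4: ∫_{0}^{4} (3*θ**2 - 3*θ) cos(pi*θ/2) dθ = (84/pi**2) - (-12/pi**2) = 96/pi**2.
Hence a_2 = (1/2)·(96/pi**2) = 48/pi**2.

48/pi**2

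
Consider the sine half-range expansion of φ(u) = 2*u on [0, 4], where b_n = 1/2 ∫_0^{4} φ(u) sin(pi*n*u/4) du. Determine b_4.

-4/pi

b_4 = 1/2 ∫_0^{4} (2*u) sin(pi*u) du.
Integrating by parts (boundary term plus one more integral), an antiderivative of (2*u) sin(pi*u) is -2*u*cos(pi*u)/pi + 2*sin(pi*u)/pi**2; evaluating from 0 to 4: ∫_{0}^{4} (2*u) sin(pi*u) du = (-8/pi) - (0) = -8/pi.
Hence b_4 = (1/2)·(-8/pi) = -4/pi.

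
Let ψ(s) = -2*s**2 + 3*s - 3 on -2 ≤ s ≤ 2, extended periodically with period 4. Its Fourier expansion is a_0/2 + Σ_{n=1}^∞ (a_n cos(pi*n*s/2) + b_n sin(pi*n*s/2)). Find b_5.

b_5 = 1/2 ∫_{-2}^{2} ψ(s) sin(5*pi*s/2) ds.
Integrating by parts twice (tabular method), an antiderivative of (-2*s**2 + 3*s - 3) sin(5*pi*s/2) is 4*s**2*cos(5*pi*s/2)/(5*pi) - 16*s*sin(5*pi*s/2)/(25*pi**2) - 6*s*cos(5*pi*s/2)/(5*pi) + 12*sin(5*pi*s/2)/(25*pi**2) - 32*cos(5*pi*s/2)/(125*pi**3) + 6*cos(5*pi*s/2)/(5*pi); evaluating from -2 to 2: ∫_{-2}^{2} (-2*s**2 + 3*s - 3) sin(5*pi*s/2) ds = (-2/pi + 32/(125*pi**3)) - (2*(16 - 425*pi**2)/(125*pi**3)) = 24/(5*pi).
Hence b_5 = (1/2)·(24/(5*pi)) = 12/(5*pi).

12/(5*pi)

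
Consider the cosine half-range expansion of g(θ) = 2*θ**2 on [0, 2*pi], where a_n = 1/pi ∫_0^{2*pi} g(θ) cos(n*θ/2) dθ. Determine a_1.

a_1 = 1/pi ∫_0^{2*pi} (2*θ**2) cos(θ/2) dθ.
Integrating by parts twice (tabular method), an antiderivative of (2*θ**2) cos(θ/2) is 4*θ**2*sin(θ/2) + 16*θ*cos(θ/2) - 32*sin(θ/2); evaluating from 0 to 2*pi: ∫_{0}^{2*pi} (2*θ**2) cos(θ/2) dθ = (-32*pi) - (0) = -32*pi.
Hence a_1 = (1/pi)·(-32*pi) = -32.

-32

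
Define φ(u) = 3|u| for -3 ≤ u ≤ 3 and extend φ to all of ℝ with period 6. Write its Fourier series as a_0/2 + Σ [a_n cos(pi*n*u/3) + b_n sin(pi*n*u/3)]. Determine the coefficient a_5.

a_5 = 1/3 ∫_{-3}^{3} φ(u) cos(5*pi*u/3) du.
φ is even and cos(5*pi*u/3) is even, so the integrand is even and a_5 = 2/3 ∫_0^{3} φ(u) cos(5*pi*u/3) du.
Integrating by parts (boundary term plus one more integral), an antiderivative of (3*u) cos(5*pi*u/3) is 9*u*sin(5*pi*u/3)/(5*pi) + 27*cos(5*pi*u/3)/(25*pi**2); evaluating from 0 to 3: ∫_{0}^{3} (3*u) cos(5*pi*u/3) du = (-27/(25*pi**2)) - (27/(25*pi**2)) = -54/(25*pi**2).
Hence a_5 = (2/3)·(-54/(25*pi**2)) = -36/(25*pi**2).

-36/(25*pi**2)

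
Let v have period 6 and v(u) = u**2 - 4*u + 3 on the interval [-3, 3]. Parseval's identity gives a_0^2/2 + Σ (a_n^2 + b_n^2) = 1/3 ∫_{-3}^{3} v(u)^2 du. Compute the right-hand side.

1/3 ∫_{-3}^{3} v(u)^2 du = 1/3 · (2736/5) = 912/5.

912/5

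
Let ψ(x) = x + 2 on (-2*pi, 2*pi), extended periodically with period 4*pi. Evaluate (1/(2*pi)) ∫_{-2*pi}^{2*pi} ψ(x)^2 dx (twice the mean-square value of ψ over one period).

(1/(2*pi)) ∫_{-2*pi}^{2*pi} ψ(x)^2 dx = (1/(2*pi)) · (16*pi*(3 + pi**2)/3) = 8 + 8*pi**2/3.

8 + 8*pi**2/3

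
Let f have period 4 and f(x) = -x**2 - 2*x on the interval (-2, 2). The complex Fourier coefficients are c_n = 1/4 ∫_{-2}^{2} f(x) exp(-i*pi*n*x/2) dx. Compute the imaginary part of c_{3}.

Since f is real-valued, Im(c_{3}) = -1/4 ∫_{-2}^{2} f(x) sin(3*pi*x/2) dx = -b_{3}/2.
Integrating by parts twice (tabular method), an antiderivative of (-x**2 - 2*x) sin(3*pi*x/2) is 2*x**2*cos(3*pi*x/2)/(3*pi) - 8*x*sin(3*pi*x/2)/(9*pi**2) + 4*x*cos(3*pi*x/2)/(3*pi) - 8*sin(3*pi*x/2)/(9*pi**2) - 16*cos(3*pi*x/2)/(27*pi**3); evaluating from -2 to 2: ∫_{-2}^{2} (-x**2 - 2*x) sin(3*pi*x/2) dx = (16*(1 - 9*pi**2)/(27*pi**3)) - (16/(27*pi**3)) = -16/(3*pi).
Hence Im(c_{3}) = (-1/4)·(-16/(3*pi)) = 4/(3*pi).

4/(3*pi)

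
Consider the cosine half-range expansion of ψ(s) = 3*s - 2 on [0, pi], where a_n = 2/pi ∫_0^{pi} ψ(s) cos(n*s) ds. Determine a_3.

a_3 = 2/pi ∫_0^{pi} (3*s - 2) cos(3*s) ds.
Integrating by parts (boundary term plus one more integral), an antiderivative of (3*s - 2) cos(3*s) is s*sin(3*s) - 2*sin(3*s)/3 + cos(3*s)/3; evaluating from 0 to pi: ∫_{0}^{pi} (3*s - 2) cos(3*s) ds = (-1/3) - (1/3) = -2/3.
Hence a_3 = (2/pi)·(-2/3) = -4/(3*pi).

-4/(3*pi)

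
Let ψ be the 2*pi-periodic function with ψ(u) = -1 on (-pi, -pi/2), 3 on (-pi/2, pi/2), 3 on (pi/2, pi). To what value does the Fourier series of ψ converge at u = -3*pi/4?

ψ is continuous at u = -3*pi/4 with value -1, so the series converges to -1 there.

-1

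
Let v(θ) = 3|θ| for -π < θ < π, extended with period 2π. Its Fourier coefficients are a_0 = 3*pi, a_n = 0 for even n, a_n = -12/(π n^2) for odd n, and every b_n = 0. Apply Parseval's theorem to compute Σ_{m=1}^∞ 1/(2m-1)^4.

pi**4/96

Parseval: a_0^2/2 + Σ a_n^2 = (1/π) ∫_{-π}^{π} v(θ)^2 dθ = 6*pi**2.
Subtract a_0^2/2 = 9*pi**2/2: Σ a_n^2 = 3*pi**2/2.
Only odd n contribute, with a_n^2 = 144/(π^2 n^4), so Σ_{m≥1} 1/(2m-1)^4 = π^2·(3*pi**2/2)/144 = pi**4/96.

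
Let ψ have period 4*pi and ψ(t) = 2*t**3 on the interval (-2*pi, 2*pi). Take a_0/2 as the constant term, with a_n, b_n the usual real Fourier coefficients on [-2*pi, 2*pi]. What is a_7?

0

a_7 = (1/(2*pi)) ∫_{-2*pi}^{2*pi} ψ(t) cos(7*t/2) dt.
ψ is odd and cos(7*t/2) is even, so the integrand is odd over a symmetric interval and the integral vanishes.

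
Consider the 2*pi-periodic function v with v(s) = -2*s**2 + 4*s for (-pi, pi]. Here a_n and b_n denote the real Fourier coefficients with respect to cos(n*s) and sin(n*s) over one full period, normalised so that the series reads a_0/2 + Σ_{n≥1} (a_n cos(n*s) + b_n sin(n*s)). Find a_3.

a_3 = 1/pi ∫_{-pi}^{pi} v(s) cos(3*s) ds.
Integrating by parts twice (tabular method), an antiderivative of (-2*s**2 + 4*s) cos(3*s) is -2*s**2*sin(3*s)/3 + 4*s*sin(3*s)/3 - 4*s*cos(3*s)/9 + 4*sin(3*s)/27 + 4*cos(3*s)/9; evaluating from -pi to pi: ∫_{-pi}^{pi} (-2*s**2 + 4*s) cos(3*s) ds = (-4/9 + 4*pi/9) - (-4*pi/9 - 4/9) = 8*pi/9.
Hence a_3 = (1/pi)·(8*pi/9) = 8/9.

8/9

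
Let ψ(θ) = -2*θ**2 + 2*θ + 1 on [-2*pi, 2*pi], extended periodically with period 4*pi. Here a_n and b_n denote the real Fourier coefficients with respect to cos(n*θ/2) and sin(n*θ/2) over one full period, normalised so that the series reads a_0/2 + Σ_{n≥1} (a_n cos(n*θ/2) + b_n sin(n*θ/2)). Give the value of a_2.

-8

a_2 = (1/(2*pi)) ∫_{-2*pi}^{2*pi} ψ(θ) cos(θ) dθ.
Integrating by parts twice (tabular method), an antiderivative of (-2*θ**2 + 2*θ + 1) cos(θ) is -2*θ**2*sin(θ) + 2*θ*sin(θ) - 4*θ*cos(θ) + 5*sin(θ) + 2*cos(θ); evaluating from -2*pi to 2*pi: ∫_{-2*pi}^{2*pi} (-2*θ**2 + 2*θ + 1) cos(θ) dθ = (2 - 8*pi) - (2 + 8*pi) = -16*pi.
Hence a_2 = (1/(2*pi))·(-16*pi) = -8.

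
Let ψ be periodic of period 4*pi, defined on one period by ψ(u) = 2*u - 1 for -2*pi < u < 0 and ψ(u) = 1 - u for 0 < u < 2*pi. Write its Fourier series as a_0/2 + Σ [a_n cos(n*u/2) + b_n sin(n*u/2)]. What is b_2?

b_2 = (1/(2*pi)) ∫_{-2*pi}^{2*pi} ψ(u) sin(u) du.
Split the integral at the breakpoints.
Integrating by parts (boundary term plus one more integral), an antiderivative of (2*u - 1) sin(u) is -2*u*cos(u) + 2*sin(u) + cos(u); evaluating from -2*pi to 0: ∫_{-2*pi}^{0} (2*u - 1) sin(u) du = (1) - (1 + 4*pi) = -4*pi.
Integrating by parts (boundary term plus one more integral), an antiderivative of (1 - u) sin(u) is u*cos(u) - sin(u) - cos(u); evaluating from 0 to 2*pi: ∫_{0}^{2*pi} (1 - u) sin(u) du = (-1 + 2*pi) - (-1) = 2*pi.
Summing the pieces and multiplying by (1/(2*pi)) gives b_2 = -1.

-1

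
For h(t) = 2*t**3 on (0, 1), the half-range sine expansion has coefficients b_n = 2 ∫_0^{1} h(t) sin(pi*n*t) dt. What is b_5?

b_5 = 2 ∫_0^{1} (2*t**3) sin(5*pi*t) dt.
Integrating by parts three times (tabular method), an antiderivative of (2*t**3) sin(5*pi*t) is -2*t**3*cos(5*pi*t)/(5*pi) + 6*t**2*sin(5*pi*t)/(25*pi**2) + 12*t*cos(5*pi*t)/(125*pi**3) - 12*sin(5*pi*t)/(625*pi**4); evaluating from 0 to 1: ∫_{0}^{1} (2*t**3) sin(5*pi*t) dt = (2*(-6 + 25*pi**2)/(125*pi**3)) - (0) = 2*(-6 + 25*pi**2)/(125*pi**3).
Hence b_5 = 2·(2*(-6 + 25*pi**2)/(125*pi**3)) = 4*(-6 + 25*pi**2)/(125*pi**3).

4*(-6 + 25*pi**2)/(125*pi**3)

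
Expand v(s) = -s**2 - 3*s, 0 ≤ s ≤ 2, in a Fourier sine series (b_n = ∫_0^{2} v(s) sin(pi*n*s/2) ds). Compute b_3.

b_3 = ∫_0^{2} (-s**2 - 3*s) sin(3*pi*s/2) ds.
Integrating by parts twice (tabular method), an antiderivative of (-s**2 - 3*s) sin(3*pi*s/2) is 2*s**2*cos(3*pi*s/2)/(3*pi) - 8*s*sin(3*pi*s/2)/(9*pi**2) + 2*s*cos(3*pi*s/2)/pi - 4*sin(3*pi*s/2)/(3*pi**2) - 16*cos(3*pi*s/2)/(27*pi**3); evaluating from 0 to 2: ∫_{0}^{2} (-s**2 - 3*s) sin(3*pi*s/2) ds = (4*(4 - 45*pi**2)/(27*pi**3)) - (-16/(27*pi**3)) = 4*(8 - 45*pi**2)/(27*pi**3).
Hence b_3 = 4*(8 - 45*pi**2)/(27*pi**3).

4*(8 - 45*pi**2)/(27*pi**3)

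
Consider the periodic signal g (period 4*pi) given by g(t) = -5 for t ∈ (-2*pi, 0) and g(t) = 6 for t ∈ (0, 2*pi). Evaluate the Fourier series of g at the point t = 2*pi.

1/2

t = 2*pi differs from t = -2*pi by 1 full period(s), and the series is 4*pi-periodic.
At t = -2*pi the one-sided limits are g(-2*pi^-) = 6 and g(-2*pi^+) = -5.
By Dirichlet's theorem the series converges to their average, [(6) + (-5)]/2 = 1/2.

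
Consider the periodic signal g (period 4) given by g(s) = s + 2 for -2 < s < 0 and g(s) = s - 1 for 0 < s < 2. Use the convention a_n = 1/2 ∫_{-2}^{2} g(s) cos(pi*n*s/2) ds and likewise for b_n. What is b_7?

-2/(7*pi)

b_7 = 1/2 ∫_{-2}^{2} g(s) sin(7*pi*s/2) ds.
Split the integral at the breakpoints.
Integrating by parts (boundary term plus one more integral), an antiderivative of (s + 2) sin(7*pi*s/2) is -2*s*cos(7*pi*s/2)/(7*pi) + 4*sin(7*pi*s/2)/(49*pi**2) - 4*cos(7*pi*s/2)/(7*pi); evaluating from -2 to 0: ∫_{-2}^{0} (s + 2) sin(7*pi*s/2) ds = (-4/(7*pi)) - (0) = -4/(7*pi).
Integrating by parts (boundary term plus one more integral), an antiderivative of (s - 1) sin(7*pi*s/2) is -2*s*cos(7*pi*s/2)/(7*pi) + 4*sin(7*pi*s/2)/(49*pi**2) + 2*cos(7*pi*s/2)/(7*pi); evaluating from 0 to 2: ∫_{0}^{2} (s - 1) sin(7*pi*s/2) ds = (2/(7*pi)) - (2/(7*pi)) = 0.
Summing the pieces and multiplying by (1/2) gives b_7 = -2/(7*pi).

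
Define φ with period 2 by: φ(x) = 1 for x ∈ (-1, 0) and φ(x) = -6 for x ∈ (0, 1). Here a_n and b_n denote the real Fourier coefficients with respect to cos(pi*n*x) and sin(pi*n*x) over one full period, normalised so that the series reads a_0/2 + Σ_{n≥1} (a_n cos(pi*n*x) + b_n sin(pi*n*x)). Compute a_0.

a_0 = ∫_{-1}^{1} φ(x) dx = -5.

-5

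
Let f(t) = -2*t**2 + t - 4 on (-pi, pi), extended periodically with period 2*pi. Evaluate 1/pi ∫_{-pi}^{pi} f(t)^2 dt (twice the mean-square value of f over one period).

32 + 34*pi**2/3 + 8*pi**4/5

1/pi ∫_{-pi}^{pi} f(t)^2 dt = 1/pi · (2*pi*(240 + 85*pi**2 + 12*pi**4)/15) = 32 + 34*pi**2/3 + 8*pi**4/5.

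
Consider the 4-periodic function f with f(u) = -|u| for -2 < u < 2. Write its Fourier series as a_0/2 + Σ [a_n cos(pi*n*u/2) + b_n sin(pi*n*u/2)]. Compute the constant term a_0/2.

-1

a_0 = 1/2 ∫_{-2}^{2} f(u) du = 1/2 · (-4) = -2.
So the constant term a_0/2 = -1.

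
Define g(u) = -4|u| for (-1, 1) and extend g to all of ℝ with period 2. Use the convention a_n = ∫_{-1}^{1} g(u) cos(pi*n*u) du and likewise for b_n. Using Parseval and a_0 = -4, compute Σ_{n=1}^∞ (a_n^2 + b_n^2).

8/3

Parseval: a_0^2/2 + Σ_{n≥1} (a_n^2+b_n^2) = ∫_{-1}^{1} g(u)^2 du = 32/3.
Subtract a_0^2/2 = 8: Σ (a_n^2+b_n^2) = 8/3.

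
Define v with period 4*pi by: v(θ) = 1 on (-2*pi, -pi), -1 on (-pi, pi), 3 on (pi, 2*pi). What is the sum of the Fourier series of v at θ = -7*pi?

θ = -7*pi differs from θ = pi by -2 full period(s), and the series is 4*pi-periodic.
At θ = pi the one-sided limits are v(pi^-) = -1 and v(pi^+) = 3.
By Dirichlet's theorem the series converges to their average, [(-1) + (3)]/2 = 1.

1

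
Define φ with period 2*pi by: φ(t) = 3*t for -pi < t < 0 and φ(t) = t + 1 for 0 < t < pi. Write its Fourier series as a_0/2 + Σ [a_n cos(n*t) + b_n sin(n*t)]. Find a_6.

a_6 = 1/pi ∫_{-pi}^{pi} φ(t) cos(6*t) dt.
Split the integral at the breakpoints.
Integrating by parts (boundary term plus one more integral), an antiderivative of (3*t) cos(6*t) is t*sin(6*t)/2 + cos(6*t)/12; evaluating from -pi to 0: ∫_{-pi}^{0} (3*t) cos(6*t) dt = (1/12) - (1/12) = 0.
Integrating by parts (boundary term plus one more integral), an antiderivative of (t + 1) cos(6*t) is t*sin(6*t)/6 + sin(6*t)/6 + cos(6*t)/36; evaluating from 0 to pi: ∫_{0}^{pi} (t + 1) cos(6*t) dt = (1/36) - (1/36) = 0.
Summing the pieces and multiplying by (1/pi) gives a_6 = 0.

0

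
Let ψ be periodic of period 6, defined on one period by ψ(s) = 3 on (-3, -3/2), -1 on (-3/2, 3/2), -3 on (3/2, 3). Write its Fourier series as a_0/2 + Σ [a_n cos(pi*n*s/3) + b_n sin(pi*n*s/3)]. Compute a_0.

-1

a_0 = 1/3 ∫_{-3}^{3} ψ(s) ds = 1/3 · (-3) = -1.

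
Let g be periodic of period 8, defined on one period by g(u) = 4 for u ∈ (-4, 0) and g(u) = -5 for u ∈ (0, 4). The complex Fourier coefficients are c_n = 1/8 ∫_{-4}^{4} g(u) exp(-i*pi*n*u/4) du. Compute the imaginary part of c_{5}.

9/(5*pi)

Since g is real-valued, Im(c_{5}) = -1/8 ∫_{-4}^{4} g(u) sin(5*pi*u/4) du = -b_{5}/2.
Split the integral at the breakpoints.
Directly, an antiderivative of (4) sin(5*pi*u/4) is -16*cos(5*pi*u/4)/(5*pi); evaluating from -4 to 0: ∫_{-4}^{0} (4) sin(5*pi*u/4) du = (-16/(5*pi)) - (16/(5*pi)) = -32/(5*pi).
Directly, an antiderivative of (-5) sin(5*pi*u/4) is 4*cos(5*pi*u/4)/pi; evaluating from 0 to 4: ∫_{0}^{4} (-5) sin(5*pi*u/4) du = (-4/pi) - (4/pi) = -8/pi.
So ∫_{-4}^{4} g(u) sin(5*pi*u/4) du = -72/(5*pi).
Hence Im(c_{5}) = (-1/8)·(-72/(5*pi)) = 9/(5*pi).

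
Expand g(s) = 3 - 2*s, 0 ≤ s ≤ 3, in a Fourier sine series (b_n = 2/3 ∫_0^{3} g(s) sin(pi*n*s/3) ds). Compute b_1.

b_1 = 2/3 ∫_0^{3} (3 - 2*s) sin(pi*s/3) ds.
Integrating by parts (boundary term plus one more integral), an antiderivative of (3 - 2*s) sin(pi*s/3) is 6*s*cos(pi*s/3)/pi - 18*sin(pi*s/3)/pi**2 - 9*cos(pi*s/3)/pi; evaluating from 0 to 3: ∫_{0}^{3} (3 - 2*s) sin(pi*s/3) ds = (-9/pi) - (-9/pi) = 0.
Hence b_1 = (2/3)·(0) = 0.

0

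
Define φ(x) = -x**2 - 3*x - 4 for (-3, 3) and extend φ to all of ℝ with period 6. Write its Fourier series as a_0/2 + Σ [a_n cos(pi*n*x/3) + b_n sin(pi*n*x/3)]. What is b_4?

b_4 = 1/3 ∫_{-3}^{3} φ(x) sin(4*pi*x/3) dx.
Integrating by parts twice (tabular method), an antiderivative of (-x**2 - 3*x - 4) sin(4*pi*x/3) is 3*x**2*cos(4*pi*x/3)/(4*pi) - 9*x*sin(4*pi*x/3)/(8*pi**2) + 9*x*cos(4*pi*x/3)/(4*pi) - 27*sin(4*pi*x/3)/(16*pi**2) - 27*cos(4*pi*x/3)/(32*pi**3) + 3*cos(4*pi*x/3)/pi; evaluating from -3 to 3: ∫_{-3}^{3} (-x**2 - 3*x - 4) sin(4*pi*x/3) dx = (3*(-9 + 176*pi**2)/(32*pi**3)) - (-27/(32*pi**3) + 3/pi) = 27/(2*pi).
Hence b_4 = (1/3)·(27/(2*pi)) = 9/(2*pi).

9/(2*pi)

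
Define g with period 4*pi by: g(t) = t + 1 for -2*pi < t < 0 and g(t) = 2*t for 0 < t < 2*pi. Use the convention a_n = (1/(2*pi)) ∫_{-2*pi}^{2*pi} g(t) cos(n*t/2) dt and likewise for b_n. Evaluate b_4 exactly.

-3/2

b_4 = (1/(2*pi)) ∫_{-2*pi}^{2*pi} g(t) sin(2*t) dt.
Split the integral at the breakpoints.
Integrating by parts (boundary term plus one more integral), an antiderivative of (t + 1) sin(2*t) is -t*cos(2*t)/2 + sin(2*t)/4 - cos(2*t)/2; evaluating from -2*pi to 0: ∫_{-2*pi}^{0} (t + 1) sin(2*t) dt = (-1/2) - (-1/2 + pi) = -pi.
Integrating by parts (boundary term plus one more integral), an antiderivative of (2*t) sin(2*t) is -t*cos(2*t) + sin(2*t)/2; evaluating from 0 to 2*pi: ∫_{0}^{2*pi} (2*t) sin(2*t) dt = (-2*pi) - (0) = -2*pi.
Summing the pieces and multiplying by (1/(2*pi)) gives b_4 = -3/2.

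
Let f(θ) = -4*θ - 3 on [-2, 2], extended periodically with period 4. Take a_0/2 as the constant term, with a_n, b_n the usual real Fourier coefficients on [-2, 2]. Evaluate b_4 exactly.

4/pi

b_4 = 1/2 ∫_{-2}^{2} f(θ) sin(2*pi*θ) dθ.
Integrating by parts (boundary term plus one more integral), an antiderivative of (-4*θ - 3) sin(2*pi*θ) is 2*θ*cos(2*pi*θ)/pi - sin(2*pi*θ)/pi**2 + 3*cos(2*pi*θ)/(2*pi); evaluating from -2 to 2: ∫_{-2}^{2} (-4*θ - 3) sin(2*pi*θ) dθ = (11/(2*pi)) - (-5/(2*pi)) = 8/pi.
Hence b_4 = (1/2)·(8/pi) = 4/pi.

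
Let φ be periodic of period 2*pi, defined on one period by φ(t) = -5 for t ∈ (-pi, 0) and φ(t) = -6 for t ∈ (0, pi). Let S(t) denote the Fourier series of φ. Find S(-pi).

-11/2

At t = -pi the one-sided limits are φ(-pi^-) = -6 and φ(-pi^+) = -5.
By Dirichlet's theorem the series converges to their average, [(-6) + (-5)]/2 = -11/2.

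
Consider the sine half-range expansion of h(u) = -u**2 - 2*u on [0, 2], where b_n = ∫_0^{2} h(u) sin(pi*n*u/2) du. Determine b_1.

b_1 = ∫_0^{2} (-u**2 - 2*u) sin(pi*u/2) du.
Integrating by parts twice (tabular method), an antiderivative of (-u**2 - 2*u) sin(pi*u/2) is 2*u**2*cos(pi*u/2)/pi - 8*u*sin(pi*u/2)/pi**2 + 4*u*cos(pi*u/2)/pi - 8*sin(pi*u/2)/pi**2 - 16*cos(pi*u/2)/pi**3; evaluating from 0 to 2: ∫_{0}^{2} (-u**2 - 2*u) sin(pi*u/2) du = (-16/pi + 16/pi**3) - (-16/pi**3) = -16/pi + 32/pi**3.
Hence b_1 = -16/pi + 32/pi**3.

-16/pi + 32/pi**3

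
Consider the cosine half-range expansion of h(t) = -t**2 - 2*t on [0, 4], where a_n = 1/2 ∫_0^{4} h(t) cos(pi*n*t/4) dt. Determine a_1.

a_1 = 1/2 ∫_0^{4} (-t**2 - 2*t) cos(pi*t/4) dt.
Integrating by parts twice (tabular method), an antiderivative of (-t**2 - 2*t) cos(pi*t/4) is -4*t**2*sin(pi*t/4)/pi - 8*t*sin(pi*t/4)/pi - 32*t*cos(pi*t/4)/pi**2 + 128*sin(pi*t/4)/pi**3 - 32*cos(pi*t/4)/pi**2; evaluating from 0 to 4: ∫_{0}^{4} (-t**2 - 2*t) cos(pi*t/4) dt = (160/pi**2) - (-32/pi**2) = 192/pi**2.
Hence a_1 = (1/2)·(192/pi**2) = 96/pi**2.

96/pi**2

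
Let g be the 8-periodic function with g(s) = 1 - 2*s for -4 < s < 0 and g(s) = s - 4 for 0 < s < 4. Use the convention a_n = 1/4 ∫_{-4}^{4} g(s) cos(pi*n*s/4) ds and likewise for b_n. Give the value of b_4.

b_4 = 1/4 ∫_{-4}^{4} g(s) sin(pi*s) ds.
Split the integral at the breakpoints.
Integrating by parts (boundary term plus one more integral), an antiderivative of (1 - 2*s) sin(pi*s) is 2*s*cos(pi*s)/pi - 2*sin(pi*s)/pi**2 - cos(pi*s)/pi; evaluating from -4 to 0: ∫_{-4}^{0} (1 - 2*s) sin(pi*s) ds = (-1/pi) - (-9/pi) = 8/pi.
Integrating by parts (boundary term plus one more integral), an antiderivative of (s - 4) sin(pi*s) is -s*cos(pi*s)/pi + sin(pi*s)/pi**2 + 4*cos(pi*s)/pi; evaluating from 0 to 4: ∫_{0}^{4} (s - 4) sin(pi*s) ds = (0) - (4/pi) = -4/pi.
Summing the pieces and multiplying by (1/4) gives b_4 = 1/pi.

1/pi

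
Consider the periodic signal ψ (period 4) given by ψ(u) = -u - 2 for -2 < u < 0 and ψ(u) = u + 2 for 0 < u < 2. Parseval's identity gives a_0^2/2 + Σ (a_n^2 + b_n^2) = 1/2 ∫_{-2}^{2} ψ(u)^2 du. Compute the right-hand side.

32/3

1/2 ∫_{-2}^{2} ψ(u)^2 du = 1/2 · (64/3) = 32/3.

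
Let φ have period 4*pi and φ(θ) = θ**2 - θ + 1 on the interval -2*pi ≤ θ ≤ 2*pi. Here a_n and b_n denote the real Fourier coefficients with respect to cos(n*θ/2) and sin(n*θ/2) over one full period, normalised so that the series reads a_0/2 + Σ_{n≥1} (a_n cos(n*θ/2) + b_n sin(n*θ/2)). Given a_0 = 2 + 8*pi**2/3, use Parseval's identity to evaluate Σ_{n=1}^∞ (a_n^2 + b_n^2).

Parseval: a_0^2/2 + Σ_{n≥1} (a_n^2+b_n^2) = (1/(2*pi)) ∫_{-2*pi}^{2*pi} φ(θ)^2 dθ = 2 + 8*pi**2 + 32*pi**4/5.
Subtract a_0^2/2 = 2*(3 + 4*pi**2)**2/9: Σ (a_n^2+b_n^2) = 8*pi**2*(15 + 16*pi**2)/45.

8*pi**2*(15 + 16*pi**2)/45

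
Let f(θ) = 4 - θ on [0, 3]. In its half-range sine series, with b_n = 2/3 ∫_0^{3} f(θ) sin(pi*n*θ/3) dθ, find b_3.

b_3 = 2/3 ∫_0^{3} (4 - θ) sin(pi*θ) dθ.
Integrating by parts (boundary term plus one more integral), an antiderivative of (4 - θ) sin(pi*θ) is θ*cos(pi*θ)/pi - sin(pi*θ)/pi**2 - 4*cos(pi*θ)/pi; evaluating from 0 to 3: ∫_{0}^{3} (4 - θ) sin(pi*θ) dθ = (1/pi) - (-4/pi) = 5/pi.
Hence b_3 = (2/3)·(5/pi) = 10/(3*pi).

10/(3*pi)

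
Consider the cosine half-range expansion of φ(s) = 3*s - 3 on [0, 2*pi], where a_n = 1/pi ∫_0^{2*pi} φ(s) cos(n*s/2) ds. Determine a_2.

0

a_2 = 1/pi ∫_0^{2*pi} (3*s - 3) cos(s) ds.
Integrating by parts (boundary term plus one more integral), an antiderivative of (3*s - 3) cos(s) is 3*s*sin(s) - 3*sin(s) + 3*cos(s); evaluating from 0 to 2*pi: ∫_{0}^{2*pi} (3*s - 3) cos(s) ds = (3) - (3) = 0.
Hence a_2 = (1/pi)·(0) = 0.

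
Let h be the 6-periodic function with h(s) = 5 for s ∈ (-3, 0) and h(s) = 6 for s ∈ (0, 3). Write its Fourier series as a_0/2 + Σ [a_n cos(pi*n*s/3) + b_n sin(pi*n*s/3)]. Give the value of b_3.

b_3 = 1/3 ∫_{-3}^{3} h(s) sin(pi*s) ds.
Split the integral at the breakpoints.
Directly, an antiderivative of (5) sin(pi*s) is -5*cos(pi*s)/pi; evaluating from -3 to 0: ∫_{-3}^{0} (5) sin(pi*s) ds = (-5/pi) - (5/pi) = -10/pi.
Directly, an antiderivative of (6) sin(pi*s) is -6*cos(pi*s)/pi; evaluating from 0 to 3: ∫_{0}^{3} (6) sin(pi*s) ds = (6/pi) - (-6/pi) = 12/pi.
Summing the pieces and multiplying by (1/3) gives b_3 = 2/(3*pi).

2/(3*pi)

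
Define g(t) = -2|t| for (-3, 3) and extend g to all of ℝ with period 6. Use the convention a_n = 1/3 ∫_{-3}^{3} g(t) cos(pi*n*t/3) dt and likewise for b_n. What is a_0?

a_0 = 1/3 ∫_{-3}^{3} g(t) dt = 1/3 · (-18) = -6.

-6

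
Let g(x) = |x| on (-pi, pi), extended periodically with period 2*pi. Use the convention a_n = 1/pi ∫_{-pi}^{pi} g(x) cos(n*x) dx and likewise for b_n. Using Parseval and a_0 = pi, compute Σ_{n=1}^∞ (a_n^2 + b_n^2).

pi**2/6

Parseval: a_0^2/2 + Σ_{n≥1} (a_n^2+b_n^2) = 1/pi ∫_{-pi}^{pi} g(x)^2 dx = 2*pi**2/3.
Subtract a_0^2/2 = pi**2/2: Σ (a_n^2+b_n^2) = pi**2/6.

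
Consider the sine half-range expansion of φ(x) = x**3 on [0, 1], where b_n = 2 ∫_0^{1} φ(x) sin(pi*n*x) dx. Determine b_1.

b_1 = 2 ∫_0^{1} (x**3) sin(pi*x) dx.
Integrating by parts three times (tabular method), an antiderivative of (x**3) sin(pi*x) is -x**3*cos(pi*x)/pi + 3*x**2*sin(pi*x)/pi**2 + 6*x*cos(pi*x)/pi**3 - 6*sin(pi*x)/pi**4; evaluating from 0 to 1: ∫_{0}^{1} (x**3) sin(pi*x) dx = ((-6 + pi**2)/pi**3) - (0) = (-6 + pi**2)/pi**3.
Hence b_1 = 2·((-6 + pi**2)/pi**3) = -12/pi**3 + 2/pi.

-12/pi**3 + 2/pi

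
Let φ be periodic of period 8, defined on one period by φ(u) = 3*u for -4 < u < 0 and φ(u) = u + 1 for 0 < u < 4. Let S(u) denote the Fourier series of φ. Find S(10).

u = 10 differs from u = 2 by 1 full period(s), and the series is 8-periodic.
φ is continuous at u = 2 with value 3, so the series converges to 3 there.

3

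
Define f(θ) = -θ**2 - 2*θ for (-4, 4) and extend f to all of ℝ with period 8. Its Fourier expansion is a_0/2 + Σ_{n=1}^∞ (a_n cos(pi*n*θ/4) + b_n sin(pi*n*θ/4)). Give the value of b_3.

b_3 = 1/4 ∫_{-4}^{4} f(θ) sin(3*pi*θ/4) dθ.
Integrating by parts twice (tabular method), an antiderivative of (-θ**2 - 2*θ) sin(3*pi*θ/4) is 4*θ**2*cos(3*pi*θ/4)/(3*pi) - 32*θ*sin(3*pi*θ/4)/(9*pi**2) + 8*θ*cos(3*pi*θ/4)/(3*pi) - 32*sin(3*pi*θ/4)/(9*pi**2) - 128*cos(3*pi*θ/4)/(27*pi**3); evaluating from -4 to 4: ∫_{-4}^{4} (-θ**2 - 2*θ) sin(3*pi*θ/4) dθ = (-32/pi + 128/(27*pi**3)) - (32*(4 - 9*pi**2)/(27*pi**3)) = -64/(3*pi).
Hence b_3 = (1/4)·(-64/(3*pi)) = -16/(3*pi).

-16/(3*pi)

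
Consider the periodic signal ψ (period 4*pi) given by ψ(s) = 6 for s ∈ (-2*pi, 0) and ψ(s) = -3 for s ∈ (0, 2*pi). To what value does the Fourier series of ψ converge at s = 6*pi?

s = 6*pi differs from s = -2*pi by 2 full period(s), and the series is 4*pi-periodic.
At s = -2*pi the one-sided limits are ψ(-2*pi^-) = -3 and ψ(-2*pi^+) = 6.
By Dirichlet's theorem the series converges to their average, [(-3) + (6)]/2 = 3/2.

3/2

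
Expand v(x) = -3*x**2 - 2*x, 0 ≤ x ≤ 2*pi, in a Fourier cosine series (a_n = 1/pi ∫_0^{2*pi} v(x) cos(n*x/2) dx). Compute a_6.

-4/3

a_6 = 1/pi ∫_0^{2*pi} (-3*x**2 - 2*x) cos(3*x) dx.
Integrating by parts twice (tabular method), an antiderivative of (-3*x**2 - 2*x) cos(3*x) is -x**2*sin(3*x) - 2*x*sin(3*x)/3 - 2*x*cos(3*x)/3 + 2*sin(3*x)/9 - 2*cos(3*x)/9; evaluating from 0 to 2*pi: ∫_{0}^{2*pi} (-3*x**2 - 2*x) cos(3*x) dx = (-4*pi/3 - 2/9) - (-2/9) = -4*pi/3.
Hence a_6 = (1/pi)·(-4*pi/3) = -4/3.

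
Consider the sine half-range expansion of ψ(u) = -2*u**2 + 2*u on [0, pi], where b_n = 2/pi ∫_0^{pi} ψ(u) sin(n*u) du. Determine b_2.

b_2 = 2/pi ∫_0^{pi} (-2*u**2 + 2*u) sin(2*u) du.
Integrating by parts twice (tabular method), an antiderivative of (-2*u**2 + 2*u) sin(2*u) is u**2*cos(2*u) - u*sin(2*u) - u*cos(2*u) + sin(2*u)/2 - cos(2*u)/2; evaluating from 0 to pi: ∫_{0}^{pi} (-2*u**2 + 2*u) sin(2*u) du = (-pi - 1/2 + pi**2) - (-1/2) = pi*(-1 + pi).
Hence b_2 = (2/pi)·(pi*(-1 + pi)) = -2 + 2*pi.

-2 + 2*pi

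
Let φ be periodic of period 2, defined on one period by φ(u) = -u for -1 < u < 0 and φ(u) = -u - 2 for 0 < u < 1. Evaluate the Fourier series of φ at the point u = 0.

At u = 0 the one-sided limits are φ(0^-) = 0 and φ(0^+) = -2.
By Dirichlet's theorem the series converges to their average, [(0) + (-2)]/2 = -1.

-1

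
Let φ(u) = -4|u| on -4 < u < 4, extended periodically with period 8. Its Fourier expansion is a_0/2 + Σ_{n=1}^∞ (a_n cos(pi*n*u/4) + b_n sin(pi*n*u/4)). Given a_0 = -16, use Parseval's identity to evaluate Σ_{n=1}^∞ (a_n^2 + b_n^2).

Parseval: a_0^2/2 + Σ_{n≥1} (a_n^2+b_n^2) = 1/4 ∫_{-4}^{4} φ(u)^2 du = 512/3.
Subtract a_0^2/2 = 128: Σ (a_n^2+b_n^2) = 128/3.

128/3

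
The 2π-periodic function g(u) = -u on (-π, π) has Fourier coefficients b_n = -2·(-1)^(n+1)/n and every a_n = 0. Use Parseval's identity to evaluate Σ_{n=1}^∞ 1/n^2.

pi**2/6

Parseval: Σ b_n^2 = (1/π) ∫_{-π}^{π} g(u)^2 du = 2*pi**2/3.
Σ b_n^2 = Σ 4/n^2, so Σ 1/n^2 = (2*pi**2/3)/4 = pi**2/6.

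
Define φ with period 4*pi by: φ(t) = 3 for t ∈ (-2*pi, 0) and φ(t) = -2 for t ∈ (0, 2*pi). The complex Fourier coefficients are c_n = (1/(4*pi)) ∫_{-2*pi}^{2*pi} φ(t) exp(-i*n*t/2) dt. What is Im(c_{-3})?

-5/(3*pi)

Since φ is real-valued, Im(c_{-3}) = -(1/(4*pi)) ∫_{-2*pi}^{2*pi} φ(t) sin(-3*t/2) dt = b_{3}/2.
Split the integral at the breakpoints.
Directly, an antiderivative of (3) sin(-3*t/2) is 2*cos(3*t/2); evaluating from -2*pi to 0: ∫_{-2*pi}^{0} (3) sin(-3*t/2) dt = (2) - (-2) = 4.
Directly, an antiderivative of (-2) sin(-3*t/2) is -4*cos(3*t/2)/3; evaluating from 0 to 2*pi: ∫_{0}^{2*pi} (-2) sin(-3*t/2) dt = (4/3) - (-4/3) = 8/3.
So ∫_{-2*pi}^{2*pi} φ(t) sin(-3*t/2) dt = 20/3.
Hence Im(c_{-3}) = (-1/(4*pi))·(20/3) = -5/(3*pi).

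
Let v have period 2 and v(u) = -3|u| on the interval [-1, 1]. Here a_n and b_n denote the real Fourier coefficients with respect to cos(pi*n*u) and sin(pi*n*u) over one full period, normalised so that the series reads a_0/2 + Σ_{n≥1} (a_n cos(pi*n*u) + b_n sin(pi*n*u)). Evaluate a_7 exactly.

a_7 = ∫_{-1}^{1} v(u) cos(7*pi*u) du.
v is even and cos(7*pi*u) is even, so the integrand is even and a_7 = 2 ∫_0^{1} v(u) cos(7*pi*u) du.
Integrating by parts (boundary term plus one more integral), an antiderivative of (-3*u) cos(7*pi*u) is -3*u*sin(7*pi*u)/(7*pi) - 3*cos(7*pi*u)/(49*pi**2); evaluating from 0 to 1: ∫_{0}^{1} (-3*u) cos(7*pi*u) du = (3/(49*pi**2)) - (-3/(49*pi**2)) = 6/(49*pi**2).
Hence a_7 = 2·(6/(49*pi**2)) = 12/(49*pi**2).

12/(49*pi**2)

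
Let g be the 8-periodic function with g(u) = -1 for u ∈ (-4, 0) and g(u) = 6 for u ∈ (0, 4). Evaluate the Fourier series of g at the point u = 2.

g is continuous at u = 2 with value 6, so the series converges to 6 there.

6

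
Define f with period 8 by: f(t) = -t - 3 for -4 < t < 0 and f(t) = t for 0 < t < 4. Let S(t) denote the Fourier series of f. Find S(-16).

t = -16 differs from t = 0 by -2 full period(s), and the series is 8-periodic.
At t = 0 the one-sided limits are f(0^-) = -3 and f(0^+) = 0.
By Dirichlet's theorem the series converges to their average, [(-3) + (0)]/2 = -3/2.

-3/2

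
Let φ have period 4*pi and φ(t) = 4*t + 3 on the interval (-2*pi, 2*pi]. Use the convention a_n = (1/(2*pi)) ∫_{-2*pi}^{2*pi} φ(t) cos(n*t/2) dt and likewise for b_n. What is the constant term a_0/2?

3

a_0 = (1/(2*pi)) ∫_{-2*pi}^{2*pi} φ(t) dt = (1/(2*pi)) · (12*pi) = 6.
So the constant term a_0/2 = 3.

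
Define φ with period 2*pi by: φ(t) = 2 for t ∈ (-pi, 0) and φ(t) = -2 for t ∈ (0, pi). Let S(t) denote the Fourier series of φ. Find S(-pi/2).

φ is continuous at t = -pi/2 with value 2, so the series converges to 2 there.

2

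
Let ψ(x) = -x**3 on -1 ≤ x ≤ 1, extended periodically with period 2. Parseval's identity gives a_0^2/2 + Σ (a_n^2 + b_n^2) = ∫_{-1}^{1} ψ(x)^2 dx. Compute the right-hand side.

2/7

∫_{-1}^{1} ψ(x)^2 dx = 2/7.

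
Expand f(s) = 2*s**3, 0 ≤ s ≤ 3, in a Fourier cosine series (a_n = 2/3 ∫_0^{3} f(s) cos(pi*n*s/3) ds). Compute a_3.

4*(4 - 9*pi**2)/pi**4

a_3 = 2/3 ∫_0^{3} (2*s**3) cos(pi*s) ds.
Integrating by parts three times (tabular method), an antiderivative of (2*s**3) cos(pi*s) is 2*s**3*sin(pi*s)/pi + 6*s**2*cos(pi*s)/pi**2 - 12*s*sin(pi*s)/pi**3 - 12*cos(pi*s)/pi**4; evaluating from 0 to 3: ∫_{0}^{3} (2*s**3) cos(pi*s) ds = (6*(2 - 9*pi**2)/pi**4) - (-12/pi**4) = 6*(4 - 9*pi**2)/pi**4.
Hence a_3 = (2/3)·(6*(4 - 9*pi**2)/pi**4) = 4*(4 - 9*pi**2)/pi**4.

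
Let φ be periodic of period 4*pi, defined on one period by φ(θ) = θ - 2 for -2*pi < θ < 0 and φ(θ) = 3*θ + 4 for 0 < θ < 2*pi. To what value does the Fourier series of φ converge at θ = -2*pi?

1 + 2*pi

At θ = -2*pi the one-sided limits are φ(-2*pi^-) = 4 + 6*pi and φ(-2*pi^+) = -2*pi - 2.
By Dirichlet's theorem the series converges to their average, [(4 + 6*pi) + (-2*pi - 2)]/2 = 1 + 2*pi.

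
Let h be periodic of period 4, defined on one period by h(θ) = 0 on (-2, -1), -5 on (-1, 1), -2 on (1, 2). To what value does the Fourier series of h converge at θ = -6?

-1

θ = -6 differs from θ = 2 by -2 full period(s), and the series is 4-periodic.
At θ = 2 the one-sided limits are h(2^-) = -2 and h(2^+) = 0.
By Dirichlet's theorem the series converges to their average, [(-2) + (0)]/2 = -1.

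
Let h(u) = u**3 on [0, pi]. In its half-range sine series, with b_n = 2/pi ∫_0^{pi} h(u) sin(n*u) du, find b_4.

3/16 - pi**2/2

b_4 = 2/pi ∫_0^{pi} (u**3) sin(4*u) du.
Integrating by parts three times (tabular method), an antiderivative of (u**3) sin(4*u) is -u**3*cos(4*u)/4 + 3*u**2*sin(4*u)/16 + 3*u*cos(4*u)/32 - 3*sin(4*u)/128; evaluating from 0 to pi: ∫_{0}^{pi} (u**3) sin(4*u) du = (pi*(3 - 8*pi**2)/32) - (0) = pi*(3 - 8*pi**2)/32.
Hence b_4 = (2/pi)·(pi*(3 - 8*pi**2)/32) = 3/16 - pi**2/2.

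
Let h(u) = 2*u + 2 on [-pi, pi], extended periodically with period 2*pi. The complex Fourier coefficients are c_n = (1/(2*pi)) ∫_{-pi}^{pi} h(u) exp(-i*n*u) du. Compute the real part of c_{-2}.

Since h is real-valued, Re(c_{-2}) = (1/(2*pi)) ∫_{-pi}^{pi} h(u) cos(-2*u) du = a_{2}/2.
Integrating by parts (boundary term plus one more integral), an antiderivative of (2*u + 2) cos(-2*u) is u*sin(2*u) + sin(2*u) + cos(2*u)/2; evaluating from -pi to pi: ∫_{-pi}^{pi} (2*u + 2) cos(-2*u) du = (1/2) - (1/2) = 0.
Hence Re(c_{-2}) = (1/(2*pi))·(0) = 0.

0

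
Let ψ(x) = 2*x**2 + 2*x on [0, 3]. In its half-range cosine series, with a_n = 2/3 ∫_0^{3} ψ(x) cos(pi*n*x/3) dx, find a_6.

2/pi**2

a_6 = 2/3 ∫_0^{3} (2*x**2 + 2*x) cos(2*pi*x) dx.
Integrating by parts twice (tabular method), an antiderivative of (2*x**2 + 2*x) cos(2*pi*x) is x**2*sin(2*pi*x)/pi + x*sin(2*pi*x)/pi + x*cos(2*pi*x)/pi**2 - sin(2*pi*x)/(2*pi**3) + cos(2*pi*x)/(2*pi**2); evaluating from 0 to 3: ∫_{0}^{3} (2*x**2 + 2*x) cos(2*pi*x) dx = (7/(2*pi**2)) - (1/(2*pi**2)) = 3/pi**2.
Hence a_6 = (2/3)·(3/pi**2) = 2/pi**2.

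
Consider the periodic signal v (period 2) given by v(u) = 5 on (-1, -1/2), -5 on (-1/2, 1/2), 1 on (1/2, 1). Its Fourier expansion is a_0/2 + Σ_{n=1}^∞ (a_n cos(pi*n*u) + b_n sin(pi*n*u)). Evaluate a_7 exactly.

a_7 = ∫_{-1}^{1} v(u) cos(7*pi*u) du.
Split the integral at the breakpoints.
Directly, an antiderivative of (5) cos(7*pi*u) is 5*sin(7*pi*u)/(7*pi); evaluating from -1 to -1/2: ∫_{-1}^{-1/2} (5) cos(7*pi*u) du = (5/(7*pi)) - (0) = 5/(7*pi).
Directly, an antiderivative of (-5) cos(7*pi*u) is -5*sin(7*pi*u)/(7*pi); evaluating from -1/2 to 1/2: ∫_{-1/2}^{1/2} (-5) cos(7*pi*u) du = (5/(7*pi)) - (-5/(7*pi)) = 10/(7*pi).
Directly, an antiderivative of (1) cos(7*pi*u) is sin(7*pi*u)/(7*pi); evaluating from 1/2 to 1: ∫_{1/2}^{1} (1) cos(7*pi*u) du = (0) - (-1/(7*pi)) = 1/(7*pi).
Summing the pieces gives a_7 = 16/(7*pi).

16/(7*pi)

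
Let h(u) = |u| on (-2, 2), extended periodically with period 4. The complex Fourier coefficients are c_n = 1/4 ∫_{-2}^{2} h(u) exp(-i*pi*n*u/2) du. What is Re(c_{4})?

0

Since h is real-valued, Re(c_{4}) = 1/4 ∫_{-2}^{2} h(u) cos(2*pi*u) du = a_{4}/2.
h is even and cos(2*pi*u) is even, so the integrand is even: ∫_{-2}^{2} h(u) cos(2*pi*u) du = 2∫_0^{2} h(u) cos(2*pi*u) du.
Integrating by parts (boundary term plus one more integral), an antiderivative of (u) cos(2*pi*u) is u*sin(2*pi*u)/(2*pi) + cos(2*pi*u)/(4*pi**2); evaluating from 0 to 2: ∫_{0}^{2} (u) cos(2*pi*u) du = (1/(4*pi**2)) - (1/(4*pi**2)) = 0.
So ∫_{-2}^{2} h(u) cos(2*pi*u) du = 0.
Hence Re(c_{4}) = (1/4)·(0) = 0.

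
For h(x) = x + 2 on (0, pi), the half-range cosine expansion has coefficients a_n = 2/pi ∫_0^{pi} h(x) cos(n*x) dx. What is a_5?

a_5 = 2/pi ∫_0^{pi} (x + 2) cos(5*x) dx.
Integrating by parts (boundary term plus one more integral), an antiderivative of (x + 2) cos(5*x) is x*sin(5*x)/5 + 2*sin(5*x)/5 + cos(5*x)/25; evaluating from 0 to pi: ∫_{0}^{pi} (x + 2) cos(5*x) dx = (-1/25) - (1/25) = -2/25.
Hence a_5 = (2/pi)·(-2/25) = -4/(25*pi).

-4/(25*pi)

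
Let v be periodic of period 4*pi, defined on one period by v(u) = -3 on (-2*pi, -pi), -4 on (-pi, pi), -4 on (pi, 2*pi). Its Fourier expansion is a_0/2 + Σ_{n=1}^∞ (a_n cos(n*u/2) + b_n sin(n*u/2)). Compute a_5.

a_5 = (1/(2*pi)) ∫_{-2*pi}^{2*pi} v(u) cos(5*u/2) du.
Split the integral at the breakpoints.
Directly, an antiderivative of (-3) cos(5*u/2) is -6*sin(5*u/2)/5; evaluating from -2*pi to -pi: ∫_{-2*pi}^{-pi} (-3) cos(5*u/2) du = (6/5) - (0) = 6/5.
Directly, an antiderivative of (-4) cos(5*u/2) is -8*sin(5*u/2)/5; evaluating from -pi to pi: ∫_{-pi}^{pi} (-4) cos(5*u/2) du = (-8/5) - (8/5) = -16/5.
Directly, an antiderivative of (-4) cos(5*u/2) is -8*sin(5*u/2)/5; evaluating from pi to 2*pi: ∫_{pi}^{2*pi} (-4) cos(5*u/2) du = (0) - (-8/5) = 8/5.
Summing the pieces and multiplying by (1/(2*pi)) gives a_5 = -1/(5*pi).

-1/(5*pi)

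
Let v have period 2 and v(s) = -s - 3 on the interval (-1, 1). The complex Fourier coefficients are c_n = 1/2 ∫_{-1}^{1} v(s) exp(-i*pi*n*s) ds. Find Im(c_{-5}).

-1/(5*pi)

Since v is real-valued, Im(c_{-5}) = -1/2 ∫_{-1}^{1} v(s) sin(-5*pi*s) ds = b_{5}/2.
Integrating by parts (boundary term plus one more integral), an antiderivative of (-s - 3) sin(-5*pi*s) is -s*cos(5*pi*s)/(5*pi) + sin(5*pi*s)/(25*pi**2) - 3*cos(5*pi*s)/(5*pi); evaluating from -1 to 1: ∫_{-1}^{1} (-s - 3) sin(-5*pi*s) ds = (4/(5*pi)) - (2/(5*pi)) = 2/(5*pi).
Hence Im(c_{-5}) = (-1/2)·(2/(5*pi)) = -1/(5*pi).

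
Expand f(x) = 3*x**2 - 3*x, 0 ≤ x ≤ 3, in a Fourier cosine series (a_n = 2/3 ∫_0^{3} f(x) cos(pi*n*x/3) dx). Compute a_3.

a_3 = 2/3 ∫_0^{3} (3*x**2 - 3*x) cos(pi*x) dx.
Integrating by parts twice (tabular method), an antiderivative of (3*x**2 - 3*x) cos(pi*x) is 3*x**2*sin(pi*x)/pi - 3*x*sin(pi*x)/pi + 6*x*cos(pi*x)/pi**2 - 6*sin(pi*x)/pi**3 - 3*cos(pi*x)/pi**2; evaluating from 0 to 3: ∫_{0}^{3} (3*x**2 - 3*x) cos(pi*x) dx = (-15/pi**2) - (-3/pi**2) = -12/pi**2.
Hence a_3 = (2/3)·(-12/pi**2) = -8/pi**2.

-8/pi**2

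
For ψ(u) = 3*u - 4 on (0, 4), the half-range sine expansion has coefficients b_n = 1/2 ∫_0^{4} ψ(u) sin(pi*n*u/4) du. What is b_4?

b_4 = 1/2 ∫_0^{4} (3*u - 4) sin(pi*u) du.
Integrating by parts (boundary term plus one more integral), an antiderivative of (3*u - 4) sin(pi*u) is -3*u*cos(pi*u)/pi + 3*sin(pi*u)/pi**2 + 4*cos(pi*u)/pi; evaluating from 0 to 4: ∫_{0}^{4} (3*u - 4) sin(pi*u) du = (-8/pi) - (4/pi) = -12/pi.
Hence b_4 = (1/2)·(-12/pi) = -6/pi.

-6/pi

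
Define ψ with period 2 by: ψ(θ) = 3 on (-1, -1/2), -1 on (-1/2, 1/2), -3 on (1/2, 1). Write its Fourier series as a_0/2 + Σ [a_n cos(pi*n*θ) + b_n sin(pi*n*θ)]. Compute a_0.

a_0 = ∫_{-1}^{1} ψ(θ) dθ = -1.

-1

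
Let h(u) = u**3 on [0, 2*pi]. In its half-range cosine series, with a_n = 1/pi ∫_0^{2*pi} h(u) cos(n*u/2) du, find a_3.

16*(4 - 9*pi**2)/(27*pi)

a_3 = 1/pi ∫_0^{2*pi} (u**3) cos(3*u/2) du.
Integrating by parts three times (tabular method), an antiderivative of (u**3) cos(3*u/2) is 2*u**3*sin(3*u/2)/3 + 4*u**2*cos(3*u/2)/3 - 16*u*sin(3*u/2)/9 - 32*cos(3*u/2)/27; evaluating from 0 to 2*pi: ∫_{0}^{2*pi} (u**3) cos(3*u/2) du = (32/27 - 16*pi**2/3) - (-32/27) = 64/27 - 16*pi**2/3.
Hence a_3 = (1/pi)·(64/27 - 16*pi**2/3) = 16*(4 - 9*pi**2)/(27*pi).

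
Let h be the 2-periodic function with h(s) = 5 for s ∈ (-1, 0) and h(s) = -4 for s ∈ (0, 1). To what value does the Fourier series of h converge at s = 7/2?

5

s = 7/2 differs from s = -1/2 by 2 full period(s), and the series is 2-periodic.
h is continuous at s = -1/2 with value 5, so the series converges to 5 there.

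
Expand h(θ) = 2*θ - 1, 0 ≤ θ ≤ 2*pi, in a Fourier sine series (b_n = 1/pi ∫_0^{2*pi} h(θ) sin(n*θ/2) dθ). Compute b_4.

b_4 = 1/pi ∫_0^{2*pi} (2*θ - 1) sin(2*θ) dθ.
Integrating by parts (boundary term plus one more integral), an antiderivative of (2*θ - 1) sin(2*θ) is -θ*cos(2*θ) + sin(2*θ)/2 + cos(2*θ)/2; evaluating from 0 to 2*pi: ∫_{0}^{2*pi} (2*θ - 1) sin(2*θ) dθ = (1/2 - 2*pi) - (1/2) = -2*pi.
Hence b_4 = (1/pi)·(-2*pi) = -2.

-2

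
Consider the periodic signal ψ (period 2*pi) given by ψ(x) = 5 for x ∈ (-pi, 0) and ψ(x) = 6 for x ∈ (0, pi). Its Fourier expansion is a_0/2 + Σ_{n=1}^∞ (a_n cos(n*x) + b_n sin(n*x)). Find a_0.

11

a_0 = 1/pi ∫_{-pi}^{pi} ψ(x) dx = 1/pi · (11*pi) = 11.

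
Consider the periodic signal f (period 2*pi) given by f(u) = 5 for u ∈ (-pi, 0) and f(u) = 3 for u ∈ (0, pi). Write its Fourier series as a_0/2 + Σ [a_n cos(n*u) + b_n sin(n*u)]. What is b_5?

b_5 = 1/pi ∫_{-pi}^{pi} f(u) sin(5*u) du.
Split the integral at the breakpoints.
Directly, an antiderivative of (5) sin(5*u) is -cos(5*u); evaluating from -pi to 0: ∫_{-pi}^{0} (5) sin(5*u) du = (-1) - (1) = -2.
Directly, an antiderivative of (3) sin(5*u) is -3*cos(5*u)/5; evaluating from 0 to pi: ∫_{0}^{pi} (3) sin(5*u) du = (3/5) - (-3/5) = 6/5.
Summing the pieces and multiplying by (1/pi) gives b_5 = -4/(5*pi).

-4/(5*pi)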